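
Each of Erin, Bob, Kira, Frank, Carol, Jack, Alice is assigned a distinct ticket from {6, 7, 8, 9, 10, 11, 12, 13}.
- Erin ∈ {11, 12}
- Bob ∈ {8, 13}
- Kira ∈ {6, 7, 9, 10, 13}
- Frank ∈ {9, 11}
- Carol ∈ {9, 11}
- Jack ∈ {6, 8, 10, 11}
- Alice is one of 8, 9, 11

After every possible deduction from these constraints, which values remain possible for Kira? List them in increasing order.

Frank and Carol between them cover only {9, 11} — a naked pair. Remove those values from Erin, Kira, Jack, Alice.
That leaves Erin = 12.
Alice's domain is down to {8}, so Alice = 8. So Bob, Jack can't be 8.
Bob must be 13 (only option left). Eliminate 13 elsewhere: Kira.
No further eliminations apply; Kira can still be any of 6, 7, 10.

6, 7, 10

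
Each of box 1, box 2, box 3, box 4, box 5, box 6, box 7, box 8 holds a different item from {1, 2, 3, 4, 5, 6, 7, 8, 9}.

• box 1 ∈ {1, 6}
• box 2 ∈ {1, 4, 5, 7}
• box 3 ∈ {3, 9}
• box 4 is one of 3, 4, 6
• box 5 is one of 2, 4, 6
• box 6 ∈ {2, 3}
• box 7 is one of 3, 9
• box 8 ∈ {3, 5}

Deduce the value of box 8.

5

The 8 variables together cover exactly {1, 2, 3, 4, 5, 6, 7, 9} — 8 values for 8 variables — and 7 appears only in box 2's list, so box 2 = 7.
Among the 7 still-open variables, 1 fits only box 1 (and all 7 values in {1, 2, 3, 4, 5, 6, 9} must be used), so box 1 = 1.
The 6 still-open variables together cover exactly {2, 3, 4, 5, 6, 9} — 6 values for 6 variables — and 5 appears only in box 8's list, so box 8 = 5.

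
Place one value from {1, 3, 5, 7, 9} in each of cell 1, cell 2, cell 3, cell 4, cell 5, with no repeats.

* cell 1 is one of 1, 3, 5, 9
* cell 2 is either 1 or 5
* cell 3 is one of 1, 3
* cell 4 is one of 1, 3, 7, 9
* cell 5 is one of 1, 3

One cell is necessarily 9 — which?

The 5 variables draw from only 5 values {1, 3, 5, 7, 9}, so each is used; only cell 4 can be 7, hence cell 4 = 7.
The 4 still-open variables together cover exactly {1, 3, 5, 9} — 4 values for 4 variables — and 9 appears only in cell 1's list, so cell 1 = 9.

cell 1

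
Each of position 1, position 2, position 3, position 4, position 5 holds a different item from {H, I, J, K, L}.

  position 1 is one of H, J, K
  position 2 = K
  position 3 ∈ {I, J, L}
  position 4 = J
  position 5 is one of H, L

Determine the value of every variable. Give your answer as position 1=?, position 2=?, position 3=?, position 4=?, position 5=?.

position 1=H, position 2=K, position 3=I, position 4=J, position 5=L

position 2's domain is down to {K}, so position 2 = K. Eliminate K elsewhere: position 1.
That leaves position 4 = J. Eliminate J elsewhere: position 1, position 3.
That leaves position 1 = H. So position 5 can't be H.
position 5 must be L (only option left). Eliminate L elsewhere: position 3.
position 3's domain is down to {I}, so position 3 = I.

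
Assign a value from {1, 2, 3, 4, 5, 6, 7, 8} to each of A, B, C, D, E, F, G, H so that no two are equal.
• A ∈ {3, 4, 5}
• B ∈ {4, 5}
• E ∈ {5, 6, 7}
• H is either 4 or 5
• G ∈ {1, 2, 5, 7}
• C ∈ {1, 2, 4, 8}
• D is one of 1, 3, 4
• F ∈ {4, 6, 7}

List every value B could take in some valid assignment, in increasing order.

The 8 variables together cover exactly {1, 2, 3, 4, 5, 6, 7, 8} — 8 values for 8 variables — and 8 appears only in C's list, so C = 8.
The 7 still-open variables together cover exactly {1, 2, 3, 4, 5, 6, 7} — 7 values for 7 variables — and 2 appears only in G's list, so G = 2.
The 6 still-open variables draw from only 6 values {1, 3, 4, 5, 6, 7}, so each is used; only D can be 1, hence D = 1.
The 5 still-open variables together cover exactly {3, 4, 5, 6, 7} — 5 values for 5 variables — and 3 appears only in A's list, so A = 3.
B and H between them cover only {4, 5} — a naked pair. Remove those values from E, F.
No further eliminations apply; B can still be any of 4, 5.

4, 5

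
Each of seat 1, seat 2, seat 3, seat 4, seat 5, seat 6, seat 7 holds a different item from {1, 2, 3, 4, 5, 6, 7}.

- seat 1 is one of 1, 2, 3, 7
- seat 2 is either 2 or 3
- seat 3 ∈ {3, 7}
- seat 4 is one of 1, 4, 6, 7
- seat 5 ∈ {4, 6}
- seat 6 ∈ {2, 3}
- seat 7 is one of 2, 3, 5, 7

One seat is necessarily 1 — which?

Among the 7 variables, 5 fits only seat 7 (and all 7 values in {1, 2, 3, 4, 5, 6, 7} must be used), so seat 7 = 5.
seat 2 and seat 6 share exactly the 2 values {2, 3}; by pigeonhole those values go to them, so strike 2, 3 from seat 1, seat 3.
seat 3 has just one choice, so seat 3 = 7. Remove 7 from seat 1, seat 4.

seat 1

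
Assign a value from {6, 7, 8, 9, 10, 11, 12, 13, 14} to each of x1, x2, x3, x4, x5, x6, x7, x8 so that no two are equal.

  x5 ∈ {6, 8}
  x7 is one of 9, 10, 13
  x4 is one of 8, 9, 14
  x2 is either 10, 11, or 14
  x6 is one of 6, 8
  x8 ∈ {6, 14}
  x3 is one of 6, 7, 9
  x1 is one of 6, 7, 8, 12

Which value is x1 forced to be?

12

The 2 variables x5 and x6 are confined to {6, 8}, which locks those values in; drop them from x1, x3, x4, x8.
x8 has just one choice, so x8 = 14. Strike 14 from x2, x4.
x4's domain is down to {9}, so x4 = 9. Remove 9 from x3, x7.
x3 must be 7 (only option left). Eliminate 7 elsewhere: x1.
So x1 = 12.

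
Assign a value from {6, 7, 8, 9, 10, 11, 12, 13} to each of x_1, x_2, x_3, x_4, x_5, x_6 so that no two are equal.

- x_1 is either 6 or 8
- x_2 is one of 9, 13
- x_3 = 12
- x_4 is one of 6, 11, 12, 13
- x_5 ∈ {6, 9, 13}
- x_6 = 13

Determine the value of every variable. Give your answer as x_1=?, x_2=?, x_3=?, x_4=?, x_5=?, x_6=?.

x_1=8, x_2=9, x_3=12, x_4=11, x_5=6, x_6=13

x_3's domain is down to {12}, so x_3 = 12. Strike 12 from x_4.
x_6 must be 13 (only option left). Remove 13 from x_2, x_4, x_5.
x_2 has just one choice, so x_2 = 9. Eliminate 9 elsewhere: x_5.
x_5 must be 6 (only option left). Eliminate 6 elsewhere: x_1, x_4.
x_1 has just one choice, so x_1 = 8.
That leaves x_4 = 11.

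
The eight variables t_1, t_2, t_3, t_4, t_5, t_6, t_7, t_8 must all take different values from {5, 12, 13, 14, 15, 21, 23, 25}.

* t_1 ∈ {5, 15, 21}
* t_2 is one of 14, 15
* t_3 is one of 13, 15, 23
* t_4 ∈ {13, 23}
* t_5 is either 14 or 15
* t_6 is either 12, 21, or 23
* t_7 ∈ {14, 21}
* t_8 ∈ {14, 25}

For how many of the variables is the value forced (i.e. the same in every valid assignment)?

4

The 8 variables together cover exactly {5, 12, 13, 14, 15, 21, 23, 25} — 8 values for 8 variables — and 5 appears only in t_1's list, so t_1 = 5.
The 7 still-open variables draw from only 7 values {12, 13, 14, 15, 21, 23, 25}, so each is used; only t_6 can be 12, hence t_6 = 12.
The 6 still-open variables together cover exactly {13, 14, 15, 21, 23, 25} — 6 values for 6 variables — and 21 appears only in t_7's list, so t_7 = 21.
Among the 5 still-open variables, 25 fits only t_8 (and all 5 values in {13, 14, 15, 23, 25} must be used), so t_8 = 25.
The 2 variables t_2 and t_5 are confined to {14, 15}, which locks those values in; drop them from t_3.
Determined: t_1=5, t_6=12, t_7=21, t_8=25. The other variables each still have more than one consistent value. That makes 4.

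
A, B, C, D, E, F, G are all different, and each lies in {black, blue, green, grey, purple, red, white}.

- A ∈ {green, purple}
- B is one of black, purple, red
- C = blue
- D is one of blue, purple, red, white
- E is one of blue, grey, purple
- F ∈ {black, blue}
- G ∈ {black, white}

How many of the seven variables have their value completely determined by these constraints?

5

C's domain is down to {blue}, so C = blue. Eliminate blue elsewhere: D, E, F.
F's domain is down to {black}, so F = black. Remove black from B, G.
That leaves G = white. Strike white from D.
The 4 still-open variables together cover exactly {green, grey, purple, red} — 4 values for 4 variables — and green appears only in A's list, so A = green.
The 3 still-open variables draw from only 3 values {grey, purple, red}, so each is used; only E can be grey, hence E = grey.
Determined: A=green, C=blue, E=grey, F=black, G=white. The other variables each still have more than one consistent value. That makes 5.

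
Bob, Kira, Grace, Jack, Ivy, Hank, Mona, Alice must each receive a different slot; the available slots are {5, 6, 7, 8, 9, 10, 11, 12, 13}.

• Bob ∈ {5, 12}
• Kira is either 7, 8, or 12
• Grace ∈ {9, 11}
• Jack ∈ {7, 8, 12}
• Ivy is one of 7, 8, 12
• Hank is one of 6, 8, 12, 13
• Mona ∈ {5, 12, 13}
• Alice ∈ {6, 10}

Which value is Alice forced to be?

Kira, Jack, Ivy share exactly the 3 values {7, 8, 12}; by pigeonhole those values go to them, so strike 7, 8, 12 from Bob, Hank, Mona.
Bob has just one choice, so Bob = 5. So Mona can't be 5.
Mona has just one choice, so Mona = 13. Strike 13 from Hank.
Hank must be 6 (only option left). Eliminate 6 elsewhere: Alice.
So Alice = 10.

10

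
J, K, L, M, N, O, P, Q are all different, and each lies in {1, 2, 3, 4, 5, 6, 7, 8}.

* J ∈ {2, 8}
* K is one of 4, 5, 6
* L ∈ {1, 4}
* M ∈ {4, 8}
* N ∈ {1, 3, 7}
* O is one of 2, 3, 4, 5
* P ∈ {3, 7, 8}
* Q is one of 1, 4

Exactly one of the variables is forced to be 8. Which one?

The 8 variables together cover exactly {1, 2, 3, 4, 5, 6, 7, 8} — 8 values for 8 variables — and 6 appears only in K's list, so K = 6.
Among the 7 still-open variables, 5 fits only O (and all 7 values in {1, 2, 3, 4, 5, 7, 8} must be used), so O = 5.
The 6 still-open variables draw from only 6 values {1, 2, 3, 4, 7, 8}, so each is used; only J can be 2, hence J = 2.
L and Q share exactly the 2 values {1, 4}; by pigeonhole those values go to them, so strike 1, 4 from M, N.
So 8 goes to M.

M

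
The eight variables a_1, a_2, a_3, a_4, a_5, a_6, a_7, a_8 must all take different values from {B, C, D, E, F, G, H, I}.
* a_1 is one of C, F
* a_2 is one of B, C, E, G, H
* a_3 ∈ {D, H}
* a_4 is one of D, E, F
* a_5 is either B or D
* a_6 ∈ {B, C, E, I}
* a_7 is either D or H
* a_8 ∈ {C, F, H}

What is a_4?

E

Among the 8 variables, G fits only a_2 (and all 8 values in {B, C, D, E, F, G, H, I} must be used), so a_2 = G.
The 7 still-open variables together cover exactly {B, C, D, E, F, H, I} — 7 values for 7 variables — and I appears only in a_6's list, so a_6 = I.
Among the 6 still-open variables, B fits only a_5 (and all 6 values in {B, C, D, E, F, H} must be used), so a_5 = B.
The 5 still-open variables draw from only 5 values {C, D, E, F, H}, so each is used; only a_4 can be E, hence a_4 = E.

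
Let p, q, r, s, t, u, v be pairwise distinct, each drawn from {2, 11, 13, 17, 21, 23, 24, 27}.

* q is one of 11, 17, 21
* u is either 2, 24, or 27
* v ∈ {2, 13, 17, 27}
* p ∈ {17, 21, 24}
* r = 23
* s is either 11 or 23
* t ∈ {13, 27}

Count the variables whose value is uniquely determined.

2

r has just one choice, so r = 23. Remove 23 from s.
s has just one choice, so s = 11. So q can't be 11.
Determined: r=23, s=11. The other variables each still have more than one consistent value. That makes 2.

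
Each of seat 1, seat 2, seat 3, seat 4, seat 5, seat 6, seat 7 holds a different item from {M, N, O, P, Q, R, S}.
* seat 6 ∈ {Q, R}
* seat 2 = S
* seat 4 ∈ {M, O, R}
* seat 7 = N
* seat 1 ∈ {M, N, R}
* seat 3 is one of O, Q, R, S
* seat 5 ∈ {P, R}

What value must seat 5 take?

P

seat 2's domain is down to {S}, so seat 2 = S. Eliminate S elsewhere: seat 3.
seat 7's domain is down to {N}, so seat 7 = N. So seat 1 can't be N.
Among the 5 still-open variables, P fits only seat 5 (and all 5 values in {M, O, P, Q, R} must be used), so seat 5 = P.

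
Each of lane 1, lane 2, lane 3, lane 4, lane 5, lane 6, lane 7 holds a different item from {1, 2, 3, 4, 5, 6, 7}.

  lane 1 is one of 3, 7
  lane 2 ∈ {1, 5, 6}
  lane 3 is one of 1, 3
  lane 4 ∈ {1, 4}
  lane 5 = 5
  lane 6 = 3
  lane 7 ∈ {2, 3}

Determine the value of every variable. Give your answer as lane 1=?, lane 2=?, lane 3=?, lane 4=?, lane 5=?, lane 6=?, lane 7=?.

lane 1=7, lane 2=6, lane 3=1, lane 4=4, lane 5=5, lane 6=3, lane 7=2

lane 5 has just one choice, so lane 5 = 5. So lane 2 can't be 5.
lane 6 must be 3 (only option left). Remove 3 from lane 1, lane 3, lane 7.
lane 7 must be 2 (only option left).
lane 1's domain is down to {7}, so lane 1 = 7.
lane 3's domain is down to {1}, so lane 3 = 1. So lane 2, lane 4 can't be 1.
That leaves lane 4 = 4.
lane 2 has just one choice, so lane 2 = 6.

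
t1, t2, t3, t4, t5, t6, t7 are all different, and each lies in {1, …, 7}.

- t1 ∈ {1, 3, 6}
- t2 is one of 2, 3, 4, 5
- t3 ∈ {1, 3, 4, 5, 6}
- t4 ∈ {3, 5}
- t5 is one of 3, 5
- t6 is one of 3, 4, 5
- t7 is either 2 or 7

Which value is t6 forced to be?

The 7 variables draw from only 7 values {1, 2, 3, 4, 5, 6, 7}, so each is used; only t7 can be 7, hence t7 = 7.
The 6 still-open variables draw from only 6 values {1, 2, 3, 4, 5, 6}, so each is used; only t2 can be 2, hence t2 = 2.
The 2 variables t4 and t5 are confined to {3, 5}, which locks those values in; drop them from t1, t3, t6.
So t6 = 4.

4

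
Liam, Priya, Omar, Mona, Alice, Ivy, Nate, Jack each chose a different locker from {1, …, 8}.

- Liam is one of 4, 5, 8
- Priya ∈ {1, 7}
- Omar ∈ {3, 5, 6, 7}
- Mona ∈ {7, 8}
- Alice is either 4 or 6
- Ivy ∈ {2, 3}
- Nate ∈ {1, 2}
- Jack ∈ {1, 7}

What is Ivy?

Priya and Jack share exactly the 2 values {1, 7}; by pigeonhole those values go to them, so strike 1, 7 from Omar, Mona, Nate.
Mona has just one choice, so Mona = 8. Eliminate 8 elsewhere: Liam.
Nate's domain is down to {2}, so Nate = 2. Remove 2 from Ivy.
So Ivy = 3.

3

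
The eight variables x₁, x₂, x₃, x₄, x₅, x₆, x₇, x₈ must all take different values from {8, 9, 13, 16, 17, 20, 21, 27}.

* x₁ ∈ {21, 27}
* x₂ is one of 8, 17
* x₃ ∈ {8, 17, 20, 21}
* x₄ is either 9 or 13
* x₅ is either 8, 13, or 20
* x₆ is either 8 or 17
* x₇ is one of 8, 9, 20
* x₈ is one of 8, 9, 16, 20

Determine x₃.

21

Among the 8 variables, 16 fits only x₈ (and all 8 values in {8, 9, 13, 16, 17, 20, 21, 27} must be used), so x₈ = 16.
Among the 7 still-open variables, 27 fits only x₁ (and all 7 values in {8, 9, 13, 17, 20, 21, 27} must be used), so x₁ = 27.
The 6 still-open variables together cover exactly {8, 9, 13, 17, 20, 21} — 6 values for 6 variables — and 21 appears only in x₃'s list, so x₃ = 21.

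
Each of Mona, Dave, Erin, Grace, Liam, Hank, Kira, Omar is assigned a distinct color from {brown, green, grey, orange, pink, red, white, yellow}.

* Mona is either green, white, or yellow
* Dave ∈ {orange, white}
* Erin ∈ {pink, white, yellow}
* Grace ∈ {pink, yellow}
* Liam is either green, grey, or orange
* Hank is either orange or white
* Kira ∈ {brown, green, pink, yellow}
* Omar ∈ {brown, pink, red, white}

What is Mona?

green

The 8 variables together cover exactly {brown, green, grey, orange, pink, red, white, yellow} — 8 values for 8 variables — and grey appears only in Liam's list, so Liam = grey.
Among the 7 still-open variables, red fits only Omar (and all 7 values in {brown, green, orange, pink, red, white, yellow} must be used), so Omar = red.
The 6 still-open variables together cover exactly {brown, green, orange, pink, white, yellow} — 6 values for 6 variables — and brown appears only in Kira's list, so Kira = brown.
The 5 still-open variables together cover exactly {green, orange, pink, white, yellow} — 5 values for 5 variables — and green appears only in Mona's list, so Mona = green.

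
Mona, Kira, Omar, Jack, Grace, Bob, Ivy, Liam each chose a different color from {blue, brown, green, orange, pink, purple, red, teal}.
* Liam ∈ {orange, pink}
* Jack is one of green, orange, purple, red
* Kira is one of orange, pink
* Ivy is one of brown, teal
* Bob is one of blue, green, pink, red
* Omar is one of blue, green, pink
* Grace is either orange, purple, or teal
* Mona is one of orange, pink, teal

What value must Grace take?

purple

The 8 variables draw from only 8 values {blue, brown, green, orange, pink, purple, red, teal}, so each is used; only Ivy can be brown, hence Ivy = brown.
Kira and Liam between them cover only {orange, pink} — a naked pair. Remove those values from Mona, Omar, Jack, Grace, Bob.
Mona must be teal (only option left). Remove teal from Grace.
So Grace = purple.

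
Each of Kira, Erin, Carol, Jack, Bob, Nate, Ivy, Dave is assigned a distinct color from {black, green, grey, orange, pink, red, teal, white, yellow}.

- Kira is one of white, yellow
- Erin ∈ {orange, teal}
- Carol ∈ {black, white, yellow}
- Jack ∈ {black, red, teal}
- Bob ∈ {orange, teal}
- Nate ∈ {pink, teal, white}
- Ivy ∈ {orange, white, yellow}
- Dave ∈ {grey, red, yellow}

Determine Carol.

black

The 8 variables together cover exactly {black, grey, orange, pink, red, teal, white, yellow} — 8 values for 8 variables — and grey appears only in Dave's list, so Dave = grey.
The 7 still-open variables together cover exactly {black, orange, pink, red, teal, white, yellow} — 7 values for 7 variables — and pink appears only in Nate's list, so Nate = pink.
Among the 6 still-open variables, red fits only Jack (and all 6 values in {black, orange, red, teal, white, yellow} must be used), so Jack = red.
The 5 still-open variables draw from only 5 values {black, orange, teal, white, yellow}, so each is used; only Carol can be black, hence Carol = black.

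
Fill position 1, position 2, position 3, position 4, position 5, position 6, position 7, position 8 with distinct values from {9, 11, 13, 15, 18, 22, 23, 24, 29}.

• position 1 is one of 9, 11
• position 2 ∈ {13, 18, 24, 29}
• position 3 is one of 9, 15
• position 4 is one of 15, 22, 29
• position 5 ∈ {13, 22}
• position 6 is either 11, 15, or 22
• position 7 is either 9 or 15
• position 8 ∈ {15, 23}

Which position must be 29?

The 2 variables position 3 and position 7 are confined to {9, 15}, which locks those values in; drop them from position 1, position 4, position 6, position 8.
position 1's domain is down to {11}, so position 1 = 11. Strike 11 from position 6.
That leaves position 6 = 22. Eliminate 22 elsewhere: position 4, position 5.
So 29 goes to position 4.

position 4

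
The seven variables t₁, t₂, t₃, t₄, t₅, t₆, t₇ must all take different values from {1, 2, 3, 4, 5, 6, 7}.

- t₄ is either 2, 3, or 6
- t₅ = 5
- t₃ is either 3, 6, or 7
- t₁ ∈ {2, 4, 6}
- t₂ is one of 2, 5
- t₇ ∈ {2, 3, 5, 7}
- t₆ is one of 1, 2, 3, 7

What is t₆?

t₅ must be 5 (only option left). Remove 5 from t₂, t₇.
That leaves t₂ = 2. Strike 2 from t₁, t₄, t₆, t₇.
The 5 still-open variables draw from only 5 values {1, 3, 4, 6, 7}, so each is used; only t₆ can be 1, hence t₆ = 1.

1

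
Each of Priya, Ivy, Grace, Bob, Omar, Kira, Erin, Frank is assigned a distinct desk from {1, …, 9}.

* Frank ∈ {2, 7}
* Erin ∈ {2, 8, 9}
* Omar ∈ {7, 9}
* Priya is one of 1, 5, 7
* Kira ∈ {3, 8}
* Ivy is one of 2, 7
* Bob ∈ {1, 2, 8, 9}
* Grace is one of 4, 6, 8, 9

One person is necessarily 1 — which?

Bob

Ivy and Frank share exactly the 2 values {2, 7}; by pigeonhole those values go to them, so strike 2, 7 from Priya, Bob, Omar, Erin.
That leaves Omar = 9. Eliminate 9 elsewhere: Grace, Bob, Erin.
Erin must be 8 (only option left). Remove 8 from Grace, Bob, Kira.
So 1 goes to Bob.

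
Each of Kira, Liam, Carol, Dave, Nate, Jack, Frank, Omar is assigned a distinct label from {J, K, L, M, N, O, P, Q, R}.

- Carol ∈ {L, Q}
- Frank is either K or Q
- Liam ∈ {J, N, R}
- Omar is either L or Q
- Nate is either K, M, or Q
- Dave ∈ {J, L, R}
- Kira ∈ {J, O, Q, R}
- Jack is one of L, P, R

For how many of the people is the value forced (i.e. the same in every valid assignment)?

2

The 2 variables Carol and Omar are confined to {L, Q}, which locks those values in; drop them from Kira, Dave, Nate, Jack, Frank.
That leaves Frank = K. So Nate can't be K.
Nate's domain is down to {M}, so Nate = M.
Determined: Nate=M, Frank=K. The other people each still have more than one consistent value. That makes 2.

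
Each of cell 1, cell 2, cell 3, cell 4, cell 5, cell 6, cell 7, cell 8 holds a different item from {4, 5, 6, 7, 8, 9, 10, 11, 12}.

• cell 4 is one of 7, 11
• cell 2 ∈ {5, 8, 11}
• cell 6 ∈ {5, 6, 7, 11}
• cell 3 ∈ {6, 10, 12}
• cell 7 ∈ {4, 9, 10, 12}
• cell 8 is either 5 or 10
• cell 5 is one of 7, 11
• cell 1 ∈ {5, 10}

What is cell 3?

The 2 variables cell 1 and cell 8 are confined to {5, 10}, which locks those values in; drop them from cell 2, cell 3, cell 6, cell 7.
cell 4 and cell 5 between them cover only {7, 11} — a naked pair. Remove those values from cell 2, cell 6.
cell 2 must be 8 (only option left).
That leaves cell 6 = 6. Remove 6 from cell 3.
So cell 3 = 12.

12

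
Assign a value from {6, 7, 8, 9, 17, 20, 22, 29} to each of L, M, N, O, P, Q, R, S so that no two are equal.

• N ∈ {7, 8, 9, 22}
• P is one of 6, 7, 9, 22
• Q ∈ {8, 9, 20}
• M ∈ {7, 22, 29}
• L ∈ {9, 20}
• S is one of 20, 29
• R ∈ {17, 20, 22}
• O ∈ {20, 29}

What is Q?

8

The 8 variables draw from only 8 values {6, 7, 8, 9, 17, 20, 22, 29}, so each is used; only P can be 6, hence P = 6.
The 7 still-open variables draw from only 7 values {7, 8, 9, 17, 20, 22, 29}, so each is used; only R can be 17, hence R = 17.
The 2 variables O and S are confined to {20, 29}, which locks those values in; drop them from L, M, Q.
L must be 9 (only option left). Strike 9 from N, Q.
So Q = 8.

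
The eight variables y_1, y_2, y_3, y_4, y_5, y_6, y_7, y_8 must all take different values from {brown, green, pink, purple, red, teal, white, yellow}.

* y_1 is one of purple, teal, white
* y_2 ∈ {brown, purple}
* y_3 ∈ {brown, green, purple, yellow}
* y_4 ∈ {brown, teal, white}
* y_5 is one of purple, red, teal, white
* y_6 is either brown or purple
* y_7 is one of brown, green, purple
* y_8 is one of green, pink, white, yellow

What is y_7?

Among the 8 variables, pink fits only y_8 (and all 8 values in {brown, green, pink, purple, red, teal, white, yellow} must be used), so y_8 = pink.
The 7 still-open variables draw from only 7 values {brown, green, purple, red, teal, white, yellow}, so each is used; only y_5 can be red, hence y_5 = red.
The 6 still-open variables draw from only 6 values {brown, green, purple, teal, white, yellow}, so each is used; only y_3 can be yellow, hence y_3 = yellow.
Among the 5 still-open variables, green fits only y_7 (and all 5 values in {brown, green, purple, teal, white} must be used), so y_7 = green.

green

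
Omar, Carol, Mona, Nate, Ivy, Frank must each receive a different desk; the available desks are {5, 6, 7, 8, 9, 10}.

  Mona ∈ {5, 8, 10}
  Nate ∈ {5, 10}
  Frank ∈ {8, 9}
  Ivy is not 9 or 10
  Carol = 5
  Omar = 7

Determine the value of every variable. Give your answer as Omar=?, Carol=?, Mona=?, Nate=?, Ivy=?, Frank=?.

Omar=7, Carol=5, Mona=8, Nate=10, Ivy=6, Frank=9

Omar has just one choice, so Omar = 7. Eliminate 7 elsewhere: Ivy.
Carol has just one choice, so Carol = 5. Strike 5 from Mona, Nate, Ivy.
Nate must be 10 (only option left). Strike 10 from Mona.
Mona's domain is down to {8}, so Mona = 8. So Ivy, Frank can't be 8.
That leaves Ivy = 6.
Frank must be 9 (only option left).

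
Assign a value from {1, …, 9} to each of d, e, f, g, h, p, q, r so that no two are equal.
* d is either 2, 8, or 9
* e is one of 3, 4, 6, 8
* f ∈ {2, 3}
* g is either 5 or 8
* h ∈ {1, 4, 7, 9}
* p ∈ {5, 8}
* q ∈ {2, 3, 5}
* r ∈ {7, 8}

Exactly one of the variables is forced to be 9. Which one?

g and p share exactly the 2 values {5, 8}; by pigeonhole those values go to them, so strike 5, 8 from d, e, q, r.
r has just one choice, so r = 7. Remove 7 from h.
f and q share exactly the 2 values {2, 3}; by pigeonhole those values go to them, so strike 2, 3 from d, e.
So 9 goes to d.

d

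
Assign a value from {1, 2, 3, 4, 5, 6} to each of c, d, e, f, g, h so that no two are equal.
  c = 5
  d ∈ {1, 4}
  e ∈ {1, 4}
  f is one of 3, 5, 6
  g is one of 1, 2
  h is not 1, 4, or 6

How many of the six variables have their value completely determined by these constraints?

c has just one choice, so c = 5. Eliminate 5 elsewhere: f, h.
The 5 still-open variables draw from only 5 values {1, 2, 3, 4, 6}, so each is used; only f can be 6, hence f = 6.
The 4 still-open variables together cover exactly {1, 2, 3, 4} — 4 values for 4 variables — and 3 appears only in h's list, so h = 3.
The 3 still-open variables draw from only 3 values {1, 2, 4}, so each is used; only g can be 2, hence g = 2.
Determined: c=5, f=6, g=2, h=3. The other variables each still have more than one consistent value. That makes 4.

4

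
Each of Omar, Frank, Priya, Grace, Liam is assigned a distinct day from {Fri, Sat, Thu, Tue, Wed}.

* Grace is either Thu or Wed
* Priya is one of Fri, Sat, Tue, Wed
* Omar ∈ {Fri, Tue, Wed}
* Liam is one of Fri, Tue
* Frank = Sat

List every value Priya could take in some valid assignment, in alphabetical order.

Fri, Tue, Wed

Frank has just one choice, so Frank = Sat. Remove Sat from Priya.
The 4 still-open variables draw from only 4 values {Fri, Thu, Tue, Wed}, so each is used; only Grace can be Thu, hence Grace = Thu.
No further eliminations apply; Priya can still be any of Fri, Tue, Wed.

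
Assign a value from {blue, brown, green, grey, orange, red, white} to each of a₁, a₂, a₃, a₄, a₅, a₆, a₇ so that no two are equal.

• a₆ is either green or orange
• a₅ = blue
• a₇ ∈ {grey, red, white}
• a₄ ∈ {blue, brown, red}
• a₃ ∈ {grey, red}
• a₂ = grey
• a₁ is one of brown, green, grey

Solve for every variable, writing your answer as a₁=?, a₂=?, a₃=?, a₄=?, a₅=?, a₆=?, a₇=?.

a₂ has just one choice, so a₂ = grey. Remove grey from a₁, a₃, a₇.
That leaves a₃ = red. Strike red from a₄, a₇.
a₅ has just one choice, so a₅ = blue. Eliminate blue elsewhere: a₄.
a₇ has just one choice, so a₇ = white.
a₄ has just one choice, so a₄ = brown. So a₁ can't be brown.
a₁ has just one choice, so a₁ = green. Remove green from a₆.
a₆ has just one choice, so a₆ = orange.

a₁=green, a₂=grey, a₃=red, a₄=brown, a₅=blue, a₆=orange, a₇=white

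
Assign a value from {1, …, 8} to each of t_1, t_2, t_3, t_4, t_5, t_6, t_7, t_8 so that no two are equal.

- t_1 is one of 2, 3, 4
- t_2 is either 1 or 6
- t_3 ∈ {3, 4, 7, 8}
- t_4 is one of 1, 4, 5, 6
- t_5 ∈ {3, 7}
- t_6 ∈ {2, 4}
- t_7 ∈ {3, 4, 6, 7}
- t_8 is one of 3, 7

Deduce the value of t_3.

8

Among the 8 variables, 5 fits only t_4 (and all 8 values in {1, 2, 3, 4, 5, 6, 7, 8} must be used), so t_4 = 5.
The 7 still-open variables together cover exactly {1, 2, 3, 4, 6, 7, 8} — 7 values for 7 variables — and 1 appears only in t_2's list, so t_2 = 1.
The 6 still-open variables draw from only 6 values {2, 3, 4, 6, 7, 8}, so each is used; only t_7 can be 6, hence t_7 = 6.
Among the 5 still-open variables, 8 fits only t_3 (and all 5 values in {2, 3, 4, 7, 8} must be used), so t_3 = 8.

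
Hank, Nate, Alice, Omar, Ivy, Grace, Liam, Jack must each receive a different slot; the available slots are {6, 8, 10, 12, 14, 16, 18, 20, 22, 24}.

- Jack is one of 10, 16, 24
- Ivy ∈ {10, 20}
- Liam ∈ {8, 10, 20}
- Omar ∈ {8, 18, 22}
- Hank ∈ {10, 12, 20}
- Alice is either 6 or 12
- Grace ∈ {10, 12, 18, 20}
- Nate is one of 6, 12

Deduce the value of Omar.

22

Nate and Alice between them cover only {6, 12} — a naked pair. Remove those values from Hank, Grace.
Hank and Ivy share exactly the 2 values {10, 20}; by pigeonhole those values go to them, so strike 10, 20 from Grace, Liam, Jack.
Grace must be 18 (only option left). Eliminate 18 elsewhere: Omar.
Liam has just one choice, so Liam = 8. Strike 8 from Omar.
So Omar = 22.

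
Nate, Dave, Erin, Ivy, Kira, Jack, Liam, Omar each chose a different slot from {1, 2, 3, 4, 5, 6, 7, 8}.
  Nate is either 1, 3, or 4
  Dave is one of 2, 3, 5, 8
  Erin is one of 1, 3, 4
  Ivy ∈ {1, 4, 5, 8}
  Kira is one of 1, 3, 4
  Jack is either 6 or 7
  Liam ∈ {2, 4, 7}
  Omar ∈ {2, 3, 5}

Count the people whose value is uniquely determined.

The 8 variables draw from only 8 values {1, 2, 3, 4, 5, 6, 7, 8}, so each is used; only Jack can be 6, hence Jack = 6.
The 7 still-open variables together cover exactly {1, 2, 3, 4, 5, 7, 8} — 7 values for 7 variables — and 7 appears only in Liam's list, so Liam = 7.
The 3 variables Nate, Erin, Kira are confined to {1, 3, 4}, which locks those values in; drop them from Dave, Ivy, Omar.
Determined: Jack=6, Liam=7. The other people each still have more than one consistent value. That makes 2.

2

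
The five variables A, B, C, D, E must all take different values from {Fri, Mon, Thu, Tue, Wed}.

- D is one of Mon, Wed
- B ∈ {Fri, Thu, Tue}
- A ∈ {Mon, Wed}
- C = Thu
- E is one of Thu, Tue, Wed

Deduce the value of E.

Tue

C's domain is down to {Thu}, so C = Thu. Eliminate Thu elsewhere: B, E.
Among the 4 still-open variables, Fri fits only B (and all 4 values in {Fri, Mon, Tue, Wed} must be used), so B = Fri.
Among the 3 still-open variables, Tue fits only E (and all 3 values in {Mon, Tue, Wed} must be used), so E = Tue.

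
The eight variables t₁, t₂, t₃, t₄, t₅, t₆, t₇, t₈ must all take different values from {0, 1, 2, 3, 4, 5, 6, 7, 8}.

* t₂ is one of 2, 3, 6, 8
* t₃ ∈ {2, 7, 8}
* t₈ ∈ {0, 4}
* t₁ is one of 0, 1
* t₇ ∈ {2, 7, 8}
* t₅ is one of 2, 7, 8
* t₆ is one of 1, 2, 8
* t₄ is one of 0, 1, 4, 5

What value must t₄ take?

t₃, t₅, t₇ between them cover only {2, 7, 8} — a naked triple. Remove those values from t₂, t₆.
That leaves t₆ = 1. So t₁, t₄ can't be 1.
That leaves t₁ = 0. Strike 0 from t₄, t₈.
That leaves t₈ = 4. Eliminate 4 elsewhere: t₄.
So t₄ = 5.

5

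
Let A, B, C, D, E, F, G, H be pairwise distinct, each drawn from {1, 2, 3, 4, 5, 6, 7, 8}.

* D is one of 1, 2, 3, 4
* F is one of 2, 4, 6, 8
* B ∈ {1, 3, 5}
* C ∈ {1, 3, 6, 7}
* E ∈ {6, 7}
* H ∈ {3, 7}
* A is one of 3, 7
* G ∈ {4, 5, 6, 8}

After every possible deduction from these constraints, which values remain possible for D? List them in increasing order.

A and H share exactly the 2 values {3, 7}; by pigeonhole those values go to them, so strike 3, 7 from B, C, D, E.
That leaves E = 6. Eliminate 6 elsewhere: C, F, G.
C has just one choice, so C = 1. Strike 1 from B, D.
B must be 5 (only option left). Remove 5 from G.
No further eliminations apply; D can still be any of 2, 4.

2, 4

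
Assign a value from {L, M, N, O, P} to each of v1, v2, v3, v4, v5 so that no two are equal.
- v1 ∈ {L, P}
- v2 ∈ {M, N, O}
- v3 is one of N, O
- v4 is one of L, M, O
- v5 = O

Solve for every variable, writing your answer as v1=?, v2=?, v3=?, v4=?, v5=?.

v5 has just one choice, so v5 = O. Strike O from v2, v3, v4.
v3 must be N (only option left). Remove N from v2.
v2's domain is down to {M}, so v2 = M. Remove M from v4.
v4 has just one choice, so v4 = L. So v1 can't be L.
That leaves v1 = P.

v1=P, v2=M, v3=N, v4=L, v5=O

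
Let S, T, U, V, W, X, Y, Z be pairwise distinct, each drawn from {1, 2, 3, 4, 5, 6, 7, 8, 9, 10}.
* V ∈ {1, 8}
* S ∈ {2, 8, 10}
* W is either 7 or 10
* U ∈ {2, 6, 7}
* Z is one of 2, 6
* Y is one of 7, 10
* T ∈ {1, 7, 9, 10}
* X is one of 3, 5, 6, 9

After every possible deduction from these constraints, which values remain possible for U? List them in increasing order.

W and Y between them cover only {7, 10} — a naked pair. Remove those values from S, T, U.
The 2 variables U and Z are confined to {2, 6}, which locks those values in; drop them from S, X.
S has just one choice, so S = 8. Strike 8 from V.
V has just one choice, so V = 1. Strike 1 from T.
T must be 9 (only option left). So X can't be 9.
No further eliminations apply; U can still be any of 2, 6.

2, 6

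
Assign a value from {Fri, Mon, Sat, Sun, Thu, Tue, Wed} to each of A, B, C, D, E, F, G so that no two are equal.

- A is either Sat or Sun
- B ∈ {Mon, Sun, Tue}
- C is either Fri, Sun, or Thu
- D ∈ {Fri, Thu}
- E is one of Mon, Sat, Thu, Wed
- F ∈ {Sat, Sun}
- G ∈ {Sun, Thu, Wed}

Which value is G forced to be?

Wed

The 7 variables together cover exactly {Fri, Mon, Sat, Sun, Thu, Tue, Wed} — 7 values for 7 variables — and Tue appears only in B's list, so B = Tue.
The 6 still-open variables together cover exactly {Fri, Mon, Sat, Sun, Thu, Wed} — 6 values for 6 variables — and Mon appears only in E's list, so E = Mon.
The 5 still-open variables draw from only 5 values {Fri, Sat, Sun, Thu, Wed}, so each is used; only G can be Wed, hence G = Wed.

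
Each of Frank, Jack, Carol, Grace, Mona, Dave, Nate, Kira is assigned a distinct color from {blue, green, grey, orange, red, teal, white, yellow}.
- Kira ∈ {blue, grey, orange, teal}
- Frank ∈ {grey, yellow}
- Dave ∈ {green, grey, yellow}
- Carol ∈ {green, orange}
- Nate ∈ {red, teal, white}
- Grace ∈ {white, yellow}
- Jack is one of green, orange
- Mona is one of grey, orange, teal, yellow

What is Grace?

Among the 8 variables, blue fits only Kira (and all 8 values in {blue, green, grey, orange, red, teal, white, yellow} must be used), so Kira = blue.
The 7 still-open variables together cover exactly {green, grey, orange, red, teal, white, yellow} — 7 values for 7 variables — and red appears only in Nate's list, so Nate = red.
The 6 still-open variables draw from only 6 values {green, grey, orange, teal, white, yellow}, so each is used; only Mona can be teal, hence Mona = teal.
The 5 still-open variables draw from only 5 values {green, grey, orange, white, yellow}, so each is used; only Grace can be white, hence Grace = white.

white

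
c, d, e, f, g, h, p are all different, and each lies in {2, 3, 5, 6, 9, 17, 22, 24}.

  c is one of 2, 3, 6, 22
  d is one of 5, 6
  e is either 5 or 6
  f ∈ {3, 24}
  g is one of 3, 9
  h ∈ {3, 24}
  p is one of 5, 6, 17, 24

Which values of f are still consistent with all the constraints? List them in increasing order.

3, 24

d and e between them cover only {5, 6} — a naked pair. Remove those values from c, p.
f and h share exactly the 2 values {3, 24}; by pigeonhole those values go to them, so strike 3, 24 from c, g, p.
g has just one choice, so g = 9.
That leaves p = 17.
No further eliminations apply; f can still be any of 3, 24.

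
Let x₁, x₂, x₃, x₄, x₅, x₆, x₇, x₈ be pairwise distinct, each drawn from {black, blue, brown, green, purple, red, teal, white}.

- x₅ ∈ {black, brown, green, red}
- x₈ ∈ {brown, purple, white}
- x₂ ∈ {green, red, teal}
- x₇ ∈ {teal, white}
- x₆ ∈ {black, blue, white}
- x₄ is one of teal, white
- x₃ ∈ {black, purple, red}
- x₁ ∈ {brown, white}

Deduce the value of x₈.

purple

The 8 variables together cover exactly {black, blue, brown, green, purple, red, teal, white} — 8 values for 8 variables — and blue appears only in x₆'s list, so x₆ = blue.
x₄ and x₇ share exactly the 2 values {teal, white}; by pigeonhole those values go to them, so strike teal, white from x₁, x₂, x₈.
x₁ must be brown (only option left). So x₅, x₈ can't be brown.
So x₈ = purple.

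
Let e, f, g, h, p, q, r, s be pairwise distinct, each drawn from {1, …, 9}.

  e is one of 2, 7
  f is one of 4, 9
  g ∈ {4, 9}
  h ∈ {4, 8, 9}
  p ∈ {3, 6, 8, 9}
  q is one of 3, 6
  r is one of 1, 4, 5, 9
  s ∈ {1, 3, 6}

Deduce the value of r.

5

The 2 variables f and g are confined to {4, 9}, which locks those values in; drop them from h, p, r.
h has just one choice, so h = 8. Eliminate 8 elsewhere: p.
p and q share exactly the 2 values {3, 6}; by pigeonhole those values go to them, so strike 3, 6 from s.
s must be 1 (only option left). Eliminate 1 elsewhere: r.
So r = 5.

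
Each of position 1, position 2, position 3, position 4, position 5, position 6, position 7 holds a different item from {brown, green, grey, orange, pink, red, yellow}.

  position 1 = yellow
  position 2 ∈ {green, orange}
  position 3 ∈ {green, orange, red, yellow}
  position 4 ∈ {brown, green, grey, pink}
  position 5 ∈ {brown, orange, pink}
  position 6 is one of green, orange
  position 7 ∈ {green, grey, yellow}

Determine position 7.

grey

position 1 must be yellow (only option left). Remove yellow from position 3, position 7.
Among the 6 still-open variables, red fits only position 3 (and all 6 values in {brown, green, grey, orange, pink, red} must be used), so position 3 = red.
position 2 and position 6 between them cover only {green, orange} — a naked pair. Remove those values from position 4, position 5, position 7.
So position 7 = grey.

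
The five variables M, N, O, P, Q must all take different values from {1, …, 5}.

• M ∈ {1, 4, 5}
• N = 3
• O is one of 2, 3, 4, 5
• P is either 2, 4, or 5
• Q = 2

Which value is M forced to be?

1

N must be 3 (only option left). Eliminate 3 elsewhere: O.
Q's domain is down to {2}, so Q = 2. Eliminate 2 elsewhere: O, P.
The 3 still-open variables together cover exactly {1, 4, 5} — 3 values for 3 variables — and 1 appears only in M's list, so M = 1.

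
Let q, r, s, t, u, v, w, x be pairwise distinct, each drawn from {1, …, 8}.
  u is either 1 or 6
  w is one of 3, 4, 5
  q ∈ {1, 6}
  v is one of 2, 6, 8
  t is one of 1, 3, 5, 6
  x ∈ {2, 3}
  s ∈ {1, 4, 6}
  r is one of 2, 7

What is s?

4

The 8 variables draw from only 8 values {1, 2, 3, 4, 5, 6, 7, 8}, so each is used; only r can be 7, hence r = 7.
The 7 still-open variables draw from only 7 values {1, 2, 3, 4, 5, 6, 8}, so each is used; only v can be 8, hence v = 8.
The 6 still-open variables draw from only 6 values {1, 2, 3, 4, 5, 6}, so each is used; only x can be 2, hence x = 2.
The 2 variables q and u are confined to {1, 6}, which locks those values in; drop them from s, t.
So s = 4.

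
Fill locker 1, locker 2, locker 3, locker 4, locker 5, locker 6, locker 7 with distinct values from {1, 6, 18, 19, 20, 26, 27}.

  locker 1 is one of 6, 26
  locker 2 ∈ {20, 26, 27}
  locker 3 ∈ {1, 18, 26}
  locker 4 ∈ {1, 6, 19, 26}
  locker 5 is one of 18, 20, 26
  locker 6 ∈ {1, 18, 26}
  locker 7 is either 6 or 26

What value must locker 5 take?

20

The 7 variables together cover exactly {1, 6, 18, 19, 20, 26, 27} — 7 values for 7 variables — and 19 appears only in locker 4's list, so locker 4 = 19.
The 6 still-open variables together cover exactly {1, 6, 18, 20, 26, 27} — 6 values for 6 variables — and 27 appears only in locker 2's list, so locker 2 = 27.
The 5 still-open variables draw from only 5 values {1, 6, 18, 20, 26}, so each is used; only locker 5 can be 20, hence locker 5 = 20.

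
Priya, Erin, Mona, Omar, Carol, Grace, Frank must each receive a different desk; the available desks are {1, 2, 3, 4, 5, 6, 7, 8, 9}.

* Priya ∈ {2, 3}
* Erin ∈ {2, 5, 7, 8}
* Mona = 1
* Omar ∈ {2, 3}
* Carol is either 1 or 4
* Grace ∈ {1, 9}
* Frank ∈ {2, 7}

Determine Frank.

Mona's domain is down to {1}, so Mona = 1. Remove 1 from Carol, Grace.
That leaves Carol = 4.
Grace has just one choice, so Grace = 9.
The 2 variables Priya and Omar are confined to {2, 3}, which locks those values in; drop them from Erin, Frank.
So Frank = 7.

7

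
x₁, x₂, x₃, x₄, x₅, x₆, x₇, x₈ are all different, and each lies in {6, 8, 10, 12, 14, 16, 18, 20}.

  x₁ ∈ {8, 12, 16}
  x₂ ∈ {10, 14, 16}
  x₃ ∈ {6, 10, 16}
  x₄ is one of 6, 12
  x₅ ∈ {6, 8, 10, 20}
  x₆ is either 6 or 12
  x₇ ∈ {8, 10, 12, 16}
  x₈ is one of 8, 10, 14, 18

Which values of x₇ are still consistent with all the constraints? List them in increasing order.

Among the 8 variables, 18 fits only x₈ (and all 8 values in {6, 8, 10, 12, 14, 16, 18, 20} must be used), so x₈ = 18.
Among the 7 still-open variables, 14 fits only x₂ (and all 7 values in {6, 8, 10, 12, 14, 16, 20} must be used), so x₂ = 14.
Among the 6 still-open variables, 20 fits only x₅ (and all 6 values in {6, 8, 10, 12, 16, 20} must be used), so x₅ = 20.
x₄ and x₆ share exactly the 2 values {6, 12}; by pigeonhole those values go to them, so strike 6, 12 from x₁, x₃, x₇.
No further eliminations apply; x₇ can still be any of 8, 10, 16.

8, 10, 16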